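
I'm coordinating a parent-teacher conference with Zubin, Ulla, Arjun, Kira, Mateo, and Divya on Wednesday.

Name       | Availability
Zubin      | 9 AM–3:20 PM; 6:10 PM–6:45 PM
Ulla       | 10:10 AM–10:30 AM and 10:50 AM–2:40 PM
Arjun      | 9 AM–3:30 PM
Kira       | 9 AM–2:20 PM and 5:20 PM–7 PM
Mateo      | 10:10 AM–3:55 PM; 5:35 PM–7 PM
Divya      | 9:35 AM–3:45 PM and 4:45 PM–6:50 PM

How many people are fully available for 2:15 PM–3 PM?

4

Zubin, Arjun, Mateo, and Divya can make the full 14:15-15:00 slot — that's 4.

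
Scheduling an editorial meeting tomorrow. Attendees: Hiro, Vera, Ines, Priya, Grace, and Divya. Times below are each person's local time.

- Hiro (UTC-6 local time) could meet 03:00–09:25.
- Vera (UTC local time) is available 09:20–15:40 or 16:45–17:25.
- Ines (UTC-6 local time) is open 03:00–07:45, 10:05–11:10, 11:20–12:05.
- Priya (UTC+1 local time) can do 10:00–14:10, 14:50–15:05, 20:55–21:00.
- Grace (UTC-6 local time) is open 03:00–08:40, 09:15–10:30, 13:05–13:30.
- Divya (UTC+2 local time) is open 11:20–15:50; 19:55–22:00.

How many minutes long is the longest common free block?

230

Hiro in UTC: 09:00-15:25 (add 6h to convert from UTC-6).
Vera in UTC: 09:20-15:40, 16:45-17:25.
Ines in UTC: 09:00-13:45, 16:05-17:10, 17:20-18:05 (add 6h to convert from UTC-6).
Priya in UTC: 09:00-13:10, 13:50-14:05, 19:55-20:00 (subtract 1h to convert from UTC+1).
Grace in UTC: 09:00-14:40, 15:15-16:30, 19:05-19:30 (add 6h to convert from UTC-6).
Divya in UTC: 09:20-13:50, 17:55-20:00 (subtract 2h to convert from UTC+2).
Hiro ∩ Vera: 09:20-15:25.
Hiro ∩ Vera ∩ Ines: 09:20-13:45.
Hiro ∩ Vera ∩ Ines ∩ Priya: 09:20-13:10.
Hiro ∩ Vera ∩ Ines ∩ Priya ∩ Grace: 09:20-13:10.
Hiro ∩ Vera ∩ Ines ∩ Priya ∩ Grace ∩ Divya: 09:20-13:10.
The longest is 09:20-13:10 at 230 minutes.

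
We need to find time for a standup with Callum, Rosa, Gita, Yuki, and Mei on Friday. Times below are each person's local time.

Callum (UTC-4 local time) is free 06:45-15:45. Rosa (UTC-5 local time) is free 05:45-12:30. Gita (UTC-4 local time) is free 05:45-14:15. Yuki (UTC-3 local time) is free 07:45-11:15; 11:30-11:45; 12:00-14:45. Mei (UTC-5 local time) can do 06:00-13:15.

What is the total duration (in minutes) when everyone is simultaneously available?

360

Callum in UTC: 10:45-19:45 (add 4h to convert from UTC-4).
Rosa in UTC: 10:45-17:30 (add 5h to convert from UTC-5).
Gita in UTC: 09:45-18:15 (add 4h to convert from UTC-4).
Yuki in UTC: 10:45-14:15, 14:30-14:45, 15:00-17:45 (add 3h to convert from UTC-3).
Mei in UTC: 11:00-18:15 (add 5h to convert from UTC-5).
Callum ∩ Rosa: 10:45-17:30.
Callum ∩ Rosa ∩ Gita: 10:45-17:30.
Callum ∩ Rosa ∩ Gita ∩ Yuki: 10:45-14:15, 14:30-14:45, 15:00-17:30.
Callum ∩ Rosa ∩ Gita ∩ Yuki ∩ Mei: 11:00-14:15, 14:30-14:45, 15:00-17:30.
Those are the intersection windows.
Summing the common windows: 195 + 15 + 150 = 360 minutes.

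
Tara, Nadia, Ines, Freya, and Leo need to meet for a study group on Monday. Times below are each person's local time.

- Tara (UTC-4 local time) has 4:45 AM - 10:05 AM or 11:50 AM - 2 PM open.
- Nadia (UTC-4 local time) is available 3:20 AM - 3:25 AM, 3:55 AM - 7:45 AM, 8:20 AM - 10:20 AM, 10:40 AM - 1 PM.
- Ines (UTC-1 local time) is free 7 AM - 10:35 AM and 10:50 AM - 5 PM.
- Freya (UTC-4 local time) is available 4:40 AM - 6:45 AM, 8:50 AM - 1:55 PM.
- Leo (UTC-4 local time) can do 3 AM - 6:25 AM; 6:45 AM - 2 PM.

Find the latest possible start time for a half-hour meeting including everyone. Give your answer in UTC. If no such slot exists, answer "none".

16:30

Tara in UTC: 08:45-14:05, 15:50-18:00 (add 4h to convert from UTC-4).
Nadia in UTC: 07:20-07:25, 07:55-11:45, 12:20-14:20, 14:40-17:00 (add 4h to convert from UTC-4).
Ines in UTC: 08:00-11:35, 11:50-18:00 (add 1h to convert from UTC-1).
Freya in UTC: 08:40-10:45, 12:50-17:55 (add 4h to convert from UTC-4).
Leo in UTC: 07:00-10:25, 10:45-18:00 (add 4h to convert from UTC-4).
Tara ∩ Nadia: 08:45-11:45, 12:20-14:05, 15:50-17:00.
Tara ∩ Nadia ∩ Ines: 08:45-11:35, 12:20-14:05, 15:50-17:00.
Tara ∩ Nadia ∩ Ines ∩ Freya: 08:45-10:45, 12:50-14:05, 15:50-17:00.
Tara ∩ Nadia ∩ Ines ∩ Freya ∩ Leo: 08:45-10:25, 12:50-14:05, 15:50-17:00.
The last common window of at least 30 minutes is 15:50-17:00; a 30-minute meeting can start as late as 16:30 and still end by 17:00.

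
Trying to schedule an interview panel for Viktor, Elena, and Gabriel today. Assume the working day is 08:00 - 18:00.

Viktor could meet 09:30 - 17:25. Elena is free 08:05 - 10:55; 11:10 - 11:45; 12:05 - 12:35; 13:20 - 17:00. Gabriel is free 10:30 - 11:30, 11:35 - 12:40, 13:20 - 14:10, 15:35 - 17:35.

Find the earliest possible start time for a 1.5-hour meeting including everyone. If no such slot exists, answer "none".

Viktor ∩ Elena: 09:30-10:55, 11:10-11:45, 12:05-12:35, 13:20-17:00.
Viktor ∩ Elena ∩ Gabriel: 10:30-10:55, 11:10-11:30, 11:35-11:45, 12:05-12:35, 13:20-14:10, 15:35-17:00.
No common window is at least 90 minutes long.

none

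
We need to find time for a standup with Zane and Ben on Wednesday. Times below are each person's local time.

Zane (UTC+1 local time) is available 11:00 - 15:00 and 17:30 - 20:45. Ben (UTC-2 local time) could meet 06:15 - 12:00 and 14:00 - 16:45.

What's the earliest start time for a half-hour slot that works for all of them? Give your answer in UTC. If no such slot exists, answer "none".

Zane in UTC: 10:00-14:00, 16:30-19:45 (subtract 1h to convert from UTC+1).
Ben in UTC: 08:15-14:00, 16:00-18:45 (add 2h to convert from UTC-2).
Zane ∩ Ben: 10:00-14:00, 16:30-18:45.
Those are the intersection windows.
The first common window of at least 30 minutes is 10:00-14:00, so the earliest start is 10:00.

10:00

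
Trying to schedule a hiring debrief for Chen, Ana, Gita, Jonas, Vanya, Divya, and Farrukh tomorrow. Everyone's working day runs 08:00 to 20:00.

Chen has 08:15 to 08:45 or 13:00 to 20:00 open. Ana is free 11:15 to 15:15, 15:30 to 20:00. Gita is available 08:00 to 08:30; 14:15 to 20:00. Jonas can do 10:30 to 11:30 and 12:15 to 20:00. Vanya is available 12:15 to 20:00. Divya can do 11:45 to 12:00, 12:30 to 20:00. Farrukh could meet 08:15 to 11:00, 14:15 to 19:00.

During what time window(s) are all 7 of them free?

14:15-15:15, 15:30-19:00

Chen ∩ Ana: 13:00-15:15, 15:30-20:00.
Chen ∩ Ana ∩ Gita: 14:15-15:15, 15:30-20:00.
Chen ∩ Ana ∩ Gita ∩ Jonas: 14:15-15:15, 15:30-20:00.
Chen ∩ Ana ∩ Gita ∩ Jonas ∩ Vanya: 14:15-15:15, 15:30-20:00.
Chen ∩ Ana ∩ Gita ∩ Jonas ∩ Vanya ∩ Divya: 14:15-15:15, 15:30-20:00.
Chen ∩ Ana ∩ Gita ∩ Jonas ∩ Vanya ∩ Divya ∩ Farrukh: 14:15-15:15, 15:30-19:00.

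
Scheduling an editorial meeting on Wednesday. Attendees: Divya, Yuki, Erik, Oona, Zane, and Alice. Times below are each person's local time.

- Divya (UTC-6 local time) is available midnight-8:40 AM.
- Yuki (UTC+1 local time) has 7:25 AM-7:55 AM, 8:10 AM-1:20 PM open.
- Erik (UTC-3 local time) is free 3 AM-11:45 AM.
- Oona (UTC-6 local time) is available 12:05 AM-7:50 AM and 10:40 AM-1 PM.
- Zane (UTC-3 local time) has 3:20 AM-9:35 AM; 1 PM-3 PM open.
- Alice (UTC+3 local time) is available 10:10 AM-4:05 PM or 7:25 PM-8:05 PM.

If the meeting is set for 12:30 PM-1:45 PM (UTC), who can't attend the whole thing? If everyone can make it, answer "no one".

Divya in UTC: 06:00-14:40 (add 6h to convert from UTC-6).
Yuki in UTC: 06:25-06:55, 07:10-12:20 (subtract 1h to convert from UTC+1).
Erik in UTC: 06:00-14:45 (add 3h to convert from UTC-3).
Oona in UTC: 06:05-13:50, 16:40-19:00 (add 6h to convert from UTC-6).
Zane in UTC: 06:20-12:35, 16:00-18:00 (add 3h to convert from UTC-3).
Alice in UTC: 07:10-13:05, 16:25-17:05 (subtract 3h to convert from UTC+3).
Divya: free for 12:30-13:45. Yuki: not fully free for 12:30-13:45. Erik: free for 12:30-13:45. Oona: free for 12:30-13:45. Zane: not fully free for 12:30-13:45. Alice: not fully free for 12:30-13:45.

Alice, Yuki, Zane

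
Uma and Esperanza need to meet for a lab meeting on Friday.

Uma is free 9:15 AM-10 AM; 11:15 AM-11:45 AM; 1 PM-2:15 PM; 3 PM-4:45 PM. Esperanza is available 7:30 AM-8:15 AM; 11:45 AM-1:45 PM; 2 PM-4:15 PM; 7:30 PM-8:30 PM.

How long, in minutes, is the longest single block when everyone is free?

75

Uma ∩ Esperanza: 13:00-13:45, 14:00-14:15, 15:00-16:15.
So the common availability across everyone is 13:00-13:45, 14:00-14:15, 15:00-16:15.
The longest is 15:00-16:15 at 75 minutes.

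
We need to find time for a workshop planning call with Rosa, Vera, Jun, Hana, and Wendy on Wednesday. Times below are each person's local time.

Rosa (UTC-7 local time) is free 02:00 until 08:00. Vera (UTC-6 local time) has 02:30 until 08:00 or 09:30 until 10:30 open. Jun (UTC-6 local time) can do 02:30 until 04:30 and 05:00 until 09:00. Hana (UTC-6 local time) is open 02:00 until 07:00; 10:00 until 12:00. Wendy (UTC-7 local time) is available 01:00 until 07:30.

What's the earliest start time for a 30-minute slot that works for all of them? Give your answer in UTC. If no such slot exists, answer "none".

Rosa in UTC: 09:00-15:00 (add 7h to convert from UTC-7).
Vera in UTC: 08:30-14:00, 15:30-16:30 (add 6h to convert from UTC-6).
Jun in UTC: 08:30-10:30, 11:00-15:00 (add 6h to convert from UTC-6).
Hana in UTC: 08:00-13:00, 16:00-18:00 (add 6h to convert from UTC-6).
Wendy in UTC: 08:00-14:30 (add 7h to convert from UTC-7).
Rosa ∩ Vera: 09:00-14:00.
Rosa ∩ Vera ∩ Jun: 09:00-10:30, 11:00-14:00.
Rosa ∩ Vera ∩ Jun ∩ Hana: 09:00-10:30, 11:00-13:00.
Rosa ∩ Vera ∩ Jun ∩ Hana ∩ Wendy: 09:00-10:30, 11:00-13:00.
Those are the intersection windows.
The first common window of at least 30 minutes is 09:00-10:30, so the earliest start is 09:00.

09:00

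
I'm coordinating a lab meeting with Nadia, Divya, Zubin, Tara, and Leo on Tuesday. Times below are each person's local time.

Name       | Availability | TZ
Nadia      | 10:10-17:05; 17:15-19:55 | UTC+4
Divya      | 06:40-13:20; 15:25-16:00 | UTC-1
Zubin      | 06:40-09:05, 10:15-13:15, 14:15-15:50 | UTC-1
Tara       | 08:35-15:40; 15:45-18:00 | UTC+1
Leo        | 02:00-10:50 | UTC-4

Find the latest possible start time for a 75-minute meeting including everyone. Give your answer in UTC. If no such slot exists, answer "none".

11:50

Nadia in UTC: 06:10-13:05, 13:15-15:55 (subtract 4h to convert from UTC+4).
Divya in UTC: 07:40-14:20, 16:25-17:00 (add 1h to convert from UTC-1).
Zubin in UTC: 07:40-10:05, 11:15-14:15, 15:15-16:50 (add 1h to convert from UTC-1).
Tara in UTC: 07:35-14:40, 14:45-17:00 (subtract 1h to convert from UTC+1).
Leo in UTC: 06:00-14:50 (add 4h to convert from UTC-4).
Nadia ∩ Divya: 07:40-13:05, 13:15-14:20.
Nadia ∩ Divya ∩ Zubin: 07:40-10:05, 11:15-13:05, 13:15-14:15.
Nadia ∩ Divya ∩ Zubin ∩ Tara: 07:40-10:05, 11:15-13:05, 13:15-14:15.
Nadia ∩ Divya ∩ Zubin ∩ Tara ∩ Leo: 07:40-10:05, 11:15-13:05, 13:15-14:15.
The last common window of at least 75 minutes is 11:15-13:05; a 75-minute meeting can start as late as 11:50 and still end by 13:05.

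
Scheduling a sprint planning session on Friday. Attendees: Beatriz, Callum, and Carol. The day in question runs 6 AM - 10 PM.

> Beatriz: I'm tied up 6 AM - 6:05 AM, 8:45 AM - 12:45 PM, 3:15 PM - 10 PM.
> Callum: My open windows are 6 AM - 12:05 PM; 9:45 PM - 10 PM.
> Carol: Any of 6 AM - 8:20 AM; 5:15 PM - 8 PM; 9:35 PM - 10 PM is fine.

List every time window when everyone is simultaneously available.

Beatriz free: 06:05-08:45, 12:45-15:15 (invert busy blocks within the working day).
Callum free: 06:00-12:05, 21:45-22:00.
Carol free: 06:00-08:20, 17:15-20:00, 21:35-22:00.
Beatriz ∩ Callum: 06:05-08:45.
Beatriz ∩ Callum ∩ Carol: 06:05-08:20.
So the common availability across everyone is 06:05-08:20.

06:05-08:20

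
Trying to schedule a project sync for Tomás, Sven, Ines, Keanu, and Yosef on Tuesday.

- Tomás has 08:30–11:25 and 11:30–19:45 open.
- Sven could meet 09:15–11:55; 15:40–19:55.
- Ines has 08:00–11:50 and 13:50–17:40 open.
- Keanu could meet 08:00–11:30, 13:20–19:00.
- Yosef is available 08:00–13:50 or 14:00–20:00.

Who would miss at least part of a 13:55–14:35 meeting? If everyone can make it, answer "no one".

Sven, Yosef

Tomás: free for 13:55-14:35. Sven: not fully free for 13:55-14:35. Ines: free for 13:55-14:35. Keanu: free for 13:55-14:35. Yosef: not fully free for 13:55-14:35.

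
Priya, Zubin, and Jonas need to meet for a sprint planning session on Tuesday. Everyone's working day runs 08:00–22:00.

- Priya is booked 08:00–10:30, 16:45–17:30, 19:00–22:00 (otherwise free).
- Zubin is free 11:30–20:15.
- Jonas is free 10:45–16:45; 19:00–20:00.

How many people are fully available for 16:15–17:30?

Priya free: 10:30-16:45, 17:30-19:00 (invert busy blocks within the working day).
Zubin free: 11:30-20:15.
Jonas free: 10:45-16:45, 19:00-20:00.
Zubin can make the full 16:15-17:30 slot — that's 1.

1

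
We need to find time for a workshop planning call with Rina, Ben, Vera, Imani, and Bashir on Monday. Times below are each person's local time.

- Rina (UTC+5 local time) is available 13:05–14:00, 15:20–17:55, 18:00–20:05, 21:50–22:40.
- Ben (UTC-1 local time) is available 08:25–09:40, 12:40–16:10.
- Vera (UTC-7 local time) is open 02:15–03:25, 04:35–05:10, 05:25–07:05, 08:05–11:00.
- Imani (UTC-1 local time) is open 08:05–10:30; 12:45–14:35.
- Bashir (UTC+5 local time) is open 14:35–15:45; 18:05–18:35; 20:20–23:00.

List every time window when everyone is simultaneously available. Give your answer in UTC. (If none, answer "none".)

10:20-10:25

Rina in UTC: 08:05-09:00, 10:20-12:55, 13:00-15:05, 16:50-17:40 (subtract 5h to convert from UTC+5).
Ben in UTC: 09:25-10:40, 13:40-17:10 (add 1h to convert from UTC-1).
Vera in UTC: 09:15-10:25, 11:35-12:10, 12:25-14:05, 15:05-18:00 (add 7h to convert from UTC-7).
Imani in UTC: 09:05-11:30, 13:45-15:35 (add 1h to convert from UTC-1).
Bashir in UTC: 09:35-10:45, 13:05-13:35, 15:20-18:00 (subtract 5h to convert from UTC+5).
Rina ∩ Ben: 10:20-10:40, 13:40-15:05, 16:50-17:10.
Rina ∩ Ben ∩ Vera: 10:20-10:25, 13:40-14:05, 16:50-17:10.
Rina ∩ Ben ∩ Vera ∩ Imani: 10:20-10:25, 13:45-14:05.
Rina ∩ Ben ∩ Vera ∩ Imani ∩ Bashir: 10:20-10:25.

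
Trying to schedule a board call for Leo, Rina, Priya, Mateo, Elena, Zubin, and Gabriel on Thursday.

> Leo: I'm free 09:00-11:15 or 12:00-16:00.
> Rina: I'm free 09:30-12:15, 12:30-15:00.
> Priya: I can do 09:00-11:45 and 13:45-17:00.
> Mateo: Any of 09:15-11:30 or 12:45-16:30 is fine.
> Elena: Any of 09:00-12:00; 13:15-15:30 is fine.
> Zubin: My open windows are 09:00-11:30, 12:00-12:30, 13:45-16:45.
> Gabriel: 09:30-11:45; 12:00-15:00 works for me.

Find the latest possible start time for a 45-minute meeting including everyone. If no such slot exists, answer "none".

Leo ∩ Rina: 09:30-11:15, 12:00-12:15, 12:30-15:00.
Leo ∩ Rina ∩ Priya: 09:30-11:15, 13:45-15:00.
Leo ∩ Rina ∩ Priya ∩ Mateo: 09:30-11:15, 13:45-15:00.
Leo ∩ Rina ∩ Priya ∩ Mateo ∩ Elena: 09:30-11:15, 13:45-15:00.
Leo ∩ Rina ∩ Priya ∩ Mateo ∩ Elena ∩ Zubin: 09:30-11:15, 13:45-15:00.
Leo ∩ Rina ∩ Priya ∩ Mateo ∩ Elena ∩ Zubin ∩ Gabriel: 09:30-11:15, 13:45-15:00.
The last common window of at least 45 minutes is 13:45-15:00; a 45-minute meeting can start as late as 14:15 and still end by 15:00.

14:15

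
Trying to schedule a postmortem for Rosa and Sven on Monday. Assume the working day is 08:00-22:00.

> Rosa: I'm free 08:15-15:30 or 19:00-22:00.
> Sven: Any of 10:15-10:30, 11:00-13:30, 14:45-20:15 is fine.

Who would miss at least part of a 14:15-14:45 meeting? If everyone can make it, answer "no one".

Rosa: free for 14:15-14:45. Sven: not fully free for 14:15-14:45.

Sven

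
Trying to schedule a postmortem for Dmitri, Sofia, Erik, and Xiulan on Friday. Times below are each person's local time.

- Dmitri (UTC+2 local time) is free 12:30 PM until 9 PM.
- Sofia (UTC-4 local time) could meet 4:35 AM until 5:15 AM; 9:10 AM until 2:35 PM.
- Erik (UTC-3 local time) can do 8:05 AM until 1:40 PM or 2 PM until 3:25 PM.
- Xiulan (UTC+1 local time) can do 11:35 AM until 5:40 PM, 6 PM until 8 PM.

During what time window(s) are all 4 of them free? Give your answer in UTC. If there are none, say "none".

13:10-16:40, 17:00-18:25

Dmitri in UTC: 10:30-19:00 (subtract 2h to convert from UTC+2).
Sofia in UTC: 08:35-09:15, 13:10-18:35 (add 4h to convert from UTC-4).
Erik in UTC: 11:05-16:40, 17:00-18:25 (add 3h to convert from UTC-3).
Xiulan in UTC: 10:35-16:40, 17:00-19:00 (subtract 1h to convert from UTC+1).
Dmitri ∩ Sofia: 13:10-18:35.
Dmitri ∩ Sofia ∩ Erik: 13:10-16:40, 17:00-18:25.
Dmitri ∩ Sofia ∩ Erik ∩ Xiulan: 13:10-16:40, 17:00-18:25.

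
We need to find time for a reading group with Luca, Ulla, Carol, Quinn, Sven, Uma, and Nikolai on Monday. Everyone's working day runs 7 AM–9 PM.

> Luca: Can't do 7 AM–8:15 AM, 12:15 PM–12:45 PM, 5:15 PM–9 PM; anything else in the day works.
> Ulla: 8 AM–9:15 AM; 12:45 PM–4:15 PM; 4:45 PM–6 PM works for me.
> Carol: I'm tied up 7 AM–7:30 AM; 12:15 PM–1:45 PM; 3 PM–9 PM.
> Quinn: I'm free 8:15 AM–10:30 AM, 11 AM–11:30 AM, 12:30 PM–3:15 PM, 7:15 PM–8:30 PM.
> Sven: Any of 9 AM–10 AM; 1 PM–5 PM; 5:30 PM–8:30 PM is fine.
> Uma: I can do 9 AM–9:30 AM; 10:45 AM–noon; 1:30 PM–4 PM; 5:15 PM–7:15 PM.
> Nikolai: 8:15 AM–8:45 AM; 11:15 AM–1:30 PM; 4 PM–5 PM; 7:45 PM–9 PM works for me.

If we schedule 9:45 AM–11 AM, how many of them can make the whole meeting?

Luca free: 08:15-12:15, 12:45-17:15 (invert busy blocks within the working day).
Ulla free: 08:00-09:15, 12:45-16:15, 16:45-18:00.
Carol free: 07:30-12:15, 13:45-15:00 (invert busy blocks within the working day).
Quinn free: 08:15-10:30, 11:00-11:30, 12:30-15:15, 19:15-20:30.
Sven free: 09:00-10:00, 13:00-17:00, 17:30-20:30.
Uma free: 09:00-09:30, 10:45-12:00, 13:30-16:00, 17:15-19:15.
Nikolai free: 08:15-08:45, 11:15-13:30, 16:00-17:00, 19:45-21:00.
Luca and Carol can make the full 09:45-11:00 slot — that's 2.

2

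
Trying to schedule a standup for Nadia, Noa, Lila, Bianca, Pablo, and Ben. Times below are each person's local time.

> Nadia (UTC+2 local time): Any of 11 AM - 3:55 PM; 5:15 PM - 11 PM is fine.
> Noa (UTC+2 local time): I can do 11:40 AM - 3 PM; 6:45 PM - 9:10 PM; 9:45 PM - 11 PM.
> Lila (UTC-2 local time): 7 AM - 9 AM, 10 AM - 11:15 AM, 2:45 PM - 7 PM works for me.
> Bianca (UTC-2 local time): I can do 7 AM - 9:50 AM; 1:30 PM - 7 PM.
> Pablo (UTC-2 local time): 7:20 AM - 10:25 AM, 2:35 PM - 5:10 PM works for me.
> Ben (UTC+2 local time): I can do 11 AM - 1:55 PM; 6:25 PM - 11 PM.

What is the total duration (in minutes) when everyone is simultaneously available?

Nadia in UTC: 09:00-13:55, 15:15-21:00 (subtract 2h to convert from UTC+2).
Noa in UTC: 09:40-13:00, 16:45-19:10, 19:45-21:00 (subtract 2h to convert from UTC+2).
Lila in UTC: 09:00-11:00, 12:00-13:15, 16:45-21:00 (add 2h to convert from UTC-2).
Bianca in UTC: 09:00-11:50, 15:30-21:00 (add 2h to convert from UTC-2).
Pablo in UTC: 09:20-12:25, 16:35-19:10 (add 2h to convert from UTC-2).
Ben in UTC: 09:00-11:55, 16:25-21:00 (subtract 2h to convert from UTC+2).
Nadia ∩ Noa: 09:40-13:00, 16:45-19:10, 19:45-21:00.
Nadia ∩ Noa ∩ Lila: 09:40-11:00, 12:00-13:00, 16:45-19:10, 19:45-21:00.
Nadia ∩ Noa ∩ Lila ∩ Bianca: 09:40-11:00, 16:45-19:10, 19:45-21:00.
Nadia ∩ Noa ∩ Lila ∩ Bianca ∩ Pablo: 09:40-11:00, 16:45-19:10.
Nadia ∩ Noa ∩ Lila ∩ Bianca ∩ Pablo ∩ Ben: 09:40-11:00, 16:45-19:10.
Summing the common windows: 80 + 145 = 225 minutes.

225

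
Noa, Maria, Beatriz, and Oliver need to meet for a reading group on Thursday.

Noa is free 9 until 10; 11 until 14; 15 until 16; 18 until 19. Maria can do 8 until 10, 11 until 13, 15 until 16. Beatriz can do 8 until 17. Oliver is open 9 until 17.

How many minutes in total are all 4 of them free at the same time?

Noa ∩ Maria: 09:00-10:00, 11:00-13:00, 15:00-16:00.
Noa ∩ Maria ∩ Beatriz: 09:00-10:00, 11:00-13:00, 15:00-16:00.
Noa ∩ Maria ∩ Beatriz ∩ Oliver: 09:00-10:00, 11:00-13:00, 15:00-16:00.
Summing the common windows: 60 + 120 + 60 = 240 minutes.

240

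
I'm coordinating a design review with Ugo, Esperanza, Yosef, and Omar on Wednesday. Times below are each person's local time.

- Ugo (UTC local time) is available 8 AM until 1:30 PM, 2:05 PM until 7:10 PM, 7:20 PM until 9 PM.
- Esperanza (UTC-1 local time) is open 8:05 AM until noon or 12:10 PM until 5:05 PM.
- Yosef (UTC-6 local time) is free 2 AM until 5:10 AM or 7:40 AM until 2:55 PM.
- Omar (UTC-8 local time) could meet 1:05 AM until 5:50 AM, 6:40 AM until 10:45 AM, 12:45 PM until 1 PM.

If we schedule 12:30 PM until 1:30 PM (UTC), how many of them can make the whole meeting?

2

Ugo in UTC: 08:00-13:30, 14:05-19:10, 19:20-21:00.
Esperanza in UTC: 09:05-13:00, 13:10-18:05 (add 1h to convert from UTC-1).
Yosef in UTC: 08:00-11:10, 13:40-20:55 (add 6h to convert from UTC-6).
Omar in UTC: 09:05-13:50, 14:40-18:45, 20:45-21:00 (add 8h to convert from UTC-8).
Ugo and Omar can make the full 12:30-13:30 slot — that's 2.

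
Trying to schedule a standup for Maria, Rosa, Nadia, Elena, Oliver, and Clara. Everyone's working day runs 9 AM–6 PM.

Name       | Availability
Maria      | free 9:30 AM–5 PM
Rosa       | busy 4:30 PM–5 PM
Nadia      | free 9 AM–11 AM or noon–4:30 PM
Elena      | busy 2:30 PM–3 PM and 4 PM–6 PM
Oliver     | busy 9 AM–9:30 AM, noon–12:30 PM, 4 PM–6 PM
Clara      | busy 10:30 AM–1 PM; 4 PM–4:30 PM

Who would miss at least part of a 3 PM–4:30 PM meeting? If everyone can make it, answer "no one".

Clara, Elena, Oliver

Maria free: 09:30-17:00.
Rosa free: 09:00-16:30, 17:00-18:00 (invert busy blocks within the working day).
Nadia free: 09:00-11:00, 12:00-16:30.
Elena free: 09:00-14:30, 15:00-16:00 (invert busy blocks within the working day).
Oliver free: 09:30-12:00, 12:30-16:00 (invert busy blocks within the working day).
Clara free: 09:00-10:30, 13:00-16:00, 16:30-18:00 (invert busy blocks within the working day).
Maria: free for 15:00-16:30. Rosa: free for 15:00-16:30. Nadia: free for 15:00-16:30. Elena: not fully free for 15:00-16:30. Oliver: not fully free for 15:00-16:30. Clara: not fully free for 15:00-16:30.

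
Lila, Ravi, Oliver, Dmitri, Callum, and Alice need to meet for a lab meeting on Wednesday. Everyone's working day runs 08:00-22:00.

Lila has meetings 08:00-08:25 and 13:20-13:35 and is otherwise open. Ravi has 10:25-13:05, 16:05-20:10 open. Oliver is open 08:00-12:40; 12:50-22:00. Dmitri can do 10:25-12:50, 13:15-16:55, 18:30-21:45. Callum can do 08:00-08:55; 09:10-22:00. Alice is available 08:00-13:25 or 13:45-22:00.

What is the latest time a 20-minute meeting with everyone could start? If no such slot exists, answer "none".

19:50

Lila free: 08:25-13:20, 13:35-22:00 (invert busy blocks within the working day).
Ravi free: 10:25-13:05, 16:05-20:10.
Oliver free: 08:00-12:40, 12:50-22:00.
Dmitri free: 10:25-12:50, 13:15-16:55, 18:30-21:45.
Callum free: 08:00-08:55, 09:10-22:00.
Alice free: 08:00-13:25, 13:45-22:00.
Lila ∩ Ravi: 10:25-13:05, 16:05-20:10.
Lila ∩ Ravi ∩ Oliver: 10:25-12:40, 12:50-13:05, 16:05-20:10.
Lila ∩ Ravi ∩ Oliver ∩ Dmitri: 10:25-12:40, 16:05-16:55, 18:30-20:10.
Lila ∩ Ravi ∩ Oliver ∩ Dmitri ∩ Callum: 10:25-12:40, 16:05-16:55, 18:30-20:10.
Lila ∩ Ravi ∩ Oliver ∩ Dmitri ∩ Callum ∩ Alice: 10:25-12:40, 16:05-16:55, 18:30-20:10.
The last common window of at least 20 minutes is 18:30-20:10; a 20-minute meeting can start as late as 19:50 and still end by 20:10.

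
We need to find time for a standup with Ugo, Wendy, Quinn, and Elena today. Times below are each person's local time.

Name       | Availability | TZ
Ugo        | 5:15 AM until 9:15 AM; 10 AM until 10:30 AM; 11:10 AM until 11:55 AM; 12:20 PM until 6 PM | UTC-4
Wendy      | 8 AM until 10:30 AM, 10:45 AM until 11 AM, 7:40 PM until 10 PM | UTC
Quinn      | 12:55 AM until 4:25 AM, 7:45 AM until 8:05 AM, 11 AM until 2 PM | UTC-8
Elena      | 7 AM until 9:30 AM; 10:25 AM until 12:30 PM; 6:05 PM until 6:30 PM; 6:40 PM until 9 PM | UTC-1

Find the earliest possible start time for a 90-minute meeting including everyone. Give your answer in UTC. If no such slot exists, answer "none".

19:40

Ugo in UTC: 09:15-13:15, 14:00-14:30, 15:10-15:55, 16:20-22:00 (add 4h to convert from UTC-4).
Wendy in UTC: 08:00-10:30, 10:45-11:00, 19:40-22:00.
Quinn in UTC: 08:55-12:25, 15:45-16:05, 19:00-22:00 (add 8h to convert from UTC-8).
Elena in UTC: 08:00-10:30, 11:25-13:30, 19:05-19:30, 19:40-22:00 (add 1h to convert from UTC-1).
Ugo ∩ Wendy: 09:15-10:30, 10:45-11:00, 19:40-22:00.
Ugo ∩ Wendy ∩ Quinn: 09:15-10:30, 10:45-11:00, 19:40-22:00.
Ugo ∩ Wendy ∩ Quinn ∩ Elena: 09:15-10:30, 19:40-22:00.
So the common availability across everyone is 09:15-10:30, 19:40-22:00.
The first common window of at least 90 minutes is 19:40-22:00, so the earliest start is 19:40.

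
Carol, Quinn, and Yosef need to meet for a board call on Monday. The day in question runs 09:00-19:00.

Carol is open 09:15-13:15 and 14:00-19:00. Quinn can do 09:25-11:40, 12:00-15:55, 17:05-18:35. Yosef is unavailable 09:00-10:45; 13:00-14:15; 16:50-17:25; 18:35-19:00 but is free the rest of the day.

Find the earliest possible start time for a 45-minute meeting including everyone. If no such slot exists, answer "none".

Carol free: 09:15-13:15, 14:00-19:00.
Quinn free: 09:25-11:40, 12:00-15:55, 17:05-18:35.
Yosef free: 10:45-13:00, 14:15-16:50, 17:25-18:35 (invert busy blocks within the working day).
Carol ∩ Quinn: 09:25-11:40, 12:00-13:15, 14:00-15:55, 17:05-18:35.
Carol ∩ Quinn ∩ Yosef: 10:45-11:40, 12:00-13:00, 14:15-15:55, 17:25-18:35.
The first common window of at least 45 minutes is 10:45-11:40, so the earliest start is 10:45.

10:45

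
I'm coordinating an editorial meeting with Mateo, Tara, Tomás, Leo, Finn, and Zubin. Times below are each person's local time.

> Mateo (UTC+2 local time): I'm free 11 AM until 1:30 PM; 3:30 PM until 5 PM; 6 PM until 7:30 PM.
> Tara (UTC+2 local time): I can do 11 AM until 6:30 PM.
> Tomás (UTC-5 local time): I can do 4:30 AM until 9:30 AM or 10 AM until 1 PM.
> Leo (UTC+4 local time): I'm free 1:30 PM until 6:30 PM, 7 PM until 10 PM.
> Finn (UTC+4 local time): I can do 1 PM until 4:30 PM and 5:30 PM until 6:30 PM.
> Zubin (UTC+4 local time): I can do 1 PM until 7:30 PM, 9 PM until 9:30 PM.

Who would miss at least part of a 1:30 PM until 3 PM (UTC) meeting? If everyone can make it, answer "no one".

Finn, Leo, Tomás

Mateo in UTC: 09:00-11:30, 13:30-15:00, 16:00-17:30 (subtract 2h to convert from UTC+2).
Tara in UTC: 09:00-16:30 (subtract 2h to convert from UTC+2).
Tomás in UTC: 09:30-14:30, 15:00-18:00 (add 5h to convert from UTC-5).
Leo in UTC: 09:30-14:30, 15:00-18:00 (subtract 4h to convert from UTC+4).
Finn in UTC: 09:00-12:30, 13:30-14:30 (subtract 4h to convert from UTC+4).
Zubin in UTC: 09:00-15:30, 17:00-17:30 (subtract 4h to convert from UTC+4).
Mateo: free for 13:30-15:00. Tara: free for 13:30-15:00. Tomás: not fully free for 13:30-15:00. Leo: not fully free for 13:30-15:00. Finn: not fully free for 13:30-15:00. Zubin: free for 13:30-15:00.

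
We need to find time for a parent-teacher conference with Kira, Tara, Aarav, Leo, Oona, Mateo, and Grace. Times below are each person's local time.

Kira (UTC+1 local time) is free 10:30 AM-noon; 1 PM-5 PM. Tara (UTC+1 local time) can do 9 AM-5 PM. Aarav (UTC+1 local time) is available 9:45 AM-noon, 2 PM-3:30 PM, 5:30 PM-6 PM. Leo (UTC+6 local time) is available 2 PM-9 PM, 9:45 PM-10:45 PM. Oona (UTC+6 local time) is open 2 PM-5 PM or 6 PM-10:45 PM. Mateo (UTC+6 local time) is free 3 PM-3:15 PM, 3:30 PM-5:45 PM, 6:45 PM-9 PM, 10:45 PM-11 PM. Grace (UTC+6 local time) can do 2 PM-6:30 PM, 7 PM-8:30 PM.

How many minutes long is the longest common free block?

90

Kira in UTC: 09:30-11:00, 12:00-16:00 (subtract 1h to convert from UTC+1).
Tara in UTC: 08:00-16:00 (subtract 1h to convert from UTC+1).
Aarav in UTC: 08:45-11:00, 13:00-14:30, 16:30-17:00 (subtract 1h to convert from UTC+1).
Leo in UTC: 08:00-15:00, 15:45-16:45 (subtract 6h to convert from UTC+6).
Oona in UTC: 08:00-11:00, 12:00-16:45 (subtract 6h to convert from UTC+6).
Mateo in UTC: 09:00-09:15, 09:30-11:45, 12:45-15:00, 16:45-17:00 (subtract 6h to convert from UTC+6).
Grace in UTC: 08:00-12:30, 13:00-14:30 (subtract 6h to convert from UTC+6).
Kira ∩ Tara: 09:30-11:00, 12:00-16:00.
Kira ∩ Tara ∩ Aarav: 09:30-11:00, 13:00-14:30.
Kira ∩ Tara ∩ Aarav ∩ Leo: 09:30-11:00, 13:00-14:30.
Kira ∩ Tara ∩ Aarav ∩ Leo ∩ Oona: 09:30-11:00, 13:00-14:30.
Kira ∩ Tara ∩ Aarav ∩ Leo ∩ Oona ∩ Mateo: 09:30-11:00, 13:00-14:30.
Kira ∩ Tara ∩ Aarav ∩ Leo ∩ Oona ∩ Mateo ∩ Grace: 09:30-11:00, 13:00-14:30.
The longest is 09:30-11:00 at 90 minutes.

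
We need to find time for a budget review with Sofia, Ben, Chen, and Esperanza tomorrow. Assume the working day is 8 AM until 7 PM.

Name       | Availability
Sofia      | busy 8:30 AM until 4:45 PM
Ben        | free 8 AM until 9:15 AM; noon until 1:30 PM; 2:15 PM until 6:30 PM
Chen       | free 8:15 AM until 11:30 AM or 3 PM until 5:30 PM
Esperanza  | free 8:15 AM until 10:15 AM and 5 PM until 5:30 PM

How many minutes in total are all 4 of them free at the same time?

45

Sofia free: 08:00-08:30, 16:45-19:00 (invert busy blocks within the working day).
Ben free: 08:00-09:15, 12:00-13:30, 14:15-18:30.
Chen free: 08:15-11:30, 15:00-17:30.
Esperanza free: 08:15-10:15, 17:00-17:30.
Sofia ∩ Ben: 08:00-08:30, 16:45-18:30.
Sofia ∩ Ben ∩ Chen: 08:15-08:30, 16:45-17:30.
Sofia ∩ Ben ∩ Chen ∩ Esperanza: 08:15-08:30, 17:00-17:30.
Summing the common windows: 15 + 30 = 45 minutes.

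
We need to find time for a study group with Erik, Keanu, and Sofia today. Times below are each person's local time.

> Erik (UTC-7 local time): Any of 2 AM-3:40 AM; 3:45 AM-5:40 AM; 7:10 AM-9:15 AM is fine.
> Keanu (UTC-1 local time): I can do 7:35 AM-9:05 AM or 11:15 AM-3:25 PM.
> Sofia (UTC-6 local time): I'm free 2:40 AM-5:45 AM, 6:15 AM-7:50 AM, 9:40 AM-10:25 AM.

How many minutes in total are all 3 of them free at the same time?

125

Erik in UTC: 09:00-10:40, 10:45-12:40, 14:10-16:15 (add 7h to convert from UTC-7).
Keanu in UTC: 08:35-10:05, 12:15-16:25 (add 1h to convert from UTC-1).
Sofia in UTC: 08:40-11:45, 12:15-13:50, 15:40-16:25 (add 6h to convert from UTC-6).
Erik ∩ Keanu: 09:00-10:05, 12:15-12:40, 14:10-16:15.
Erik ∩ Keanu ∩ Sofia: 09:00-10:05, 12:15-12:40, 15:40-16:15.
Those are the intersection windows.
Summing the common windows: 65 + 25 + 35 = 125 minutes.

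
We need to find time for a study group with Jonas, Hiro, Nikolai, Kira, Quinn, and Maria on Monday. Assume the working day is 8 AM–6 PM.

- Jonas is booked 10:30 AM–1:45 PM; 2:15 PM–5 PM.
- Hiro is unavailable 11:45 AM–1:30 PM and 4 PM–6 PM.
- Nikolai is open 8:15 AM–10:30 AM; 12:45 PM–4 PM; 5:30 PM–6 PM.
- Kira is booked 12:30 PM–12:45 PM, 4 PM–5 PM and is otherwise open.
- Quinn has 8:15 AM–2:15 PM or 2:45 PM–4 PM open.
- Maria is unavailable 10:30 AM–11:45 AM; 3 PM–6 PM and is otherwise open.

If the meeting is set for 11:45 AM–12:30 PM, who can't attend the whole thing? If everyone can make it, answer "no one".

Hiro, Jonas, Nikolai

Jonas free: 08:00-10:30, 13:45-14:15, 17:00-18:00 (invert busy blocks within the working day).
Hiro free: 08:00-11:45, 13:30-16:00 (invert busy blocks within the working day).
Nikolai free: 08:15-10:30, 12:45-16:00, 17:30-18:00.
Kira free: 08:00-12:30, 12:45-16:00, 17:00-18:00 (invert busy blocks within the working day).
Quinn free: 08:15-14:15, 14:45-16:00.
Maria free: 08:00-10:30, 11:45-15:00 (invert busy blocks within the working day).
Jonas: not fully free for 11:45-12:30. Hiro: not fully free for 11:45-12:30. Nikolai: not fully free for 11:45-12:30. Kira: free for 11:45-12:30. Quinn: free for 11:45-12:30. Maria: free for 11:45-12:30.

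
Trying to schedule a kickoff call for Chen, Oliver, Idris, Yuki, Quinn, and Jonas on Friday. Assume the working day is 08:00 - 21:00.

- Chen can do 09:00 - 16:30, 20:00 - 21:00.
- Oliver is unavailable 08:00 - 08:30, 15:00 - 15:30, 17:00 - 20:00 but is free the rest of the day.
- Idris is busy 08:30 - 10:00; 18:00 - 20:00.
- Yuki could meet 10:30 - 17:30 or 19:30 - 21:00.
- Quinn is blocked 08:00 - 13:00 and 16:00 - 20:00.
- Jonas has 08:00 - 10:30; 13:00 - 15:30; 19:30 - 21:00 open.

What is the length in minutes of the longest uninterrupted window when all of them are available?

Chen free: 09:00-16:30, 20:00-21:00.
Oliver free: 08:30-15:00, 15:30-17:00, 20:00-21:00 (invert busy blocks within the working day).
Idris free: 08:00-08:30, 10:00-18:00, 20:00-21:00 (invert busy blocks within the working day).
Yuki free: 10:30-17:30, 19:30-21:00.
Quinn free: 13:00-16:00, 20:00-21:00 (invert busy blocks within the working day).
Jonas free: 08:00-10:30, 13:00-15:30, 19:30-21:00.
Chen ∩ Oliver: 09:00-15:00, 15:30-16:30, 20:00-21:00.
Chen ∩ Oliver ∩ Idris: 10:00-15:00, 15:30-16:30, 20:00-21:00.
Chen ∩ Oliver ∩ Idris ∩ Yuki: 10:30-15:00, 15:30-16:30, 20:00-21:00.
Chen ∩ Oliver ∩ Idris ∩ Yuki ∩ Quinn: 13:00-15:00, 15:30-16:00, 20:00-21:00.
Chen ∩ Oliver ∩ Idris ∩ Yuki ∩ Quinn ∩ Jonas: 13:00-15:00, 20:00-21:00.
The longest is 13:00-15:00 at 120 minutes.

120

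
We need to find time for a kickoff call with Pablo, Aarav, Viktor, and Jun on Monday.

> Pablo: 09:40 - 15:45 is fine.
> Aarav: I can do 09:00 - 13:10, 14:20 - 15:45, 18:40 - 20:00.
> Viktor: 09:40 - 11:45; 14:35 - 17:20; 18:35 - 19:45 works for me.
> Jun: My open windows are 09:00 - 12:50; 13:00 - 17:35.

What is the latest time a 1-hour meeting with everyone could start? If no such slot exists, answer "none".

14:45

Pablo ∩ Aarav: 09:40-13:10, 14:20-15:45.
Pablo ∩ Aarav ∩ Viktor: 09:40-11:45, 14:35-15:45.
Pablo ∩ Aarav ∩ Viktor ∩ Jun: 09:40-11:45, 14:35-15:45.
The last common window of at least 60 minutes is 14:35-15:45; a 60-minute meeting can start as late as 14:45 and still end by 15:45.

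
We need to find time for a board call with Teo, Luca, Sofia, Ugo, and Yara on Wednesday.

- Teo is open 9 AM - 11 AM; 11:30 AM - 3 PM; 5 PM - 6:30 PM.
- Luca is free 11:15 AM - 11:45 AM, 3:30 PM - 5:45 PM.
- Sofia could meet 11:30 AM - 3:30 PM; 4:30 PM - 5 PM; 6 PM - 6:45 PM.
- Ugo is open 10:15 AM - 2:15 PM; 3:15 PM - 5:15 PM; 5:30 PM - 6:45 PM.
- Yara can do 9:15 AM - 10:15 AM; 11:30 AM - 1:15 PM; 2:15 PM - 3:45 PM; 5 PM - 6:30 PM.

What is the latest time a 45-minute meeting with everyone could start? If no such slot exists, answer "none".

none

Teo ∩ Luca: 11:30-11:45, 17:00-17:45.
Teo ∩ Luca ∩ Sofia: 11:30-11:45.
Teo ∩ Luca ∩ Sofia ∩ Ugo: 11:30-11:45.
Teo ∩ Luca ∩ Sofia ∩ Ugo ∩ Yara: 11:30-11:45.
So the common availability across everyone is 11:30-11:45.
No common window is at least 45 minutes long.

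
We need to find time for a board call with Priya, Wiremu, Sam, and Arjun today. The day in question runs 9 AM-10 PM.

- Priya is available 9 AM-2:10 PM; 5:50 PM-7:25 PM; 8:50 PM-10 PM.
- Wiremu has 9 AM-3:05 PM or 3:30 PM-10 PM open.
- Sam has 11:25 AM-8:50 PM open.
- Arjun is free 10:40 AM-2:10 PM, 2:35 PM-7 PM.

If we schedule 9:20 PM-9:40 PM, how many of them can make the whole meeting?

Priya and Wiremu can make the full 21:20-21:40 slot — that's 2.

2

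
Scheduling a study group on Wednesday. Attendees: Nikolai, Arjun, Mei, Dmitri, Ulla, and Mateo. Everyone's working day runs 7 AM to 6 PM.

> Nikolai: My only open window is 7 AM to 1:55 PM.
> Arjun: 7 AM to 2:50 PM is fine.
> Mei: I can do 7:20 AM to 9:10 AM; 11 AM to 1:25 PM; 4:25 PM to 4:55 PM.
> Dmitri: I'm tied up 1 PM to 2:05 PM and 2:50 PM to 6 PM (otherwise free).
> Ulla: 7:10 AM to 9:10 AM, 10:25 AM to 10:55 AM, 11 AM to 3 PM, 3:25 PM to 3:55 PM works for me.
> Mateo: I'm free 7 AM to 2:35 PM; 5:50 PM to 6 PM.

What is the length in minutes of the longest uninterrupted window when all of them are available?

120

Nikolai free: 07:00-13:55.
Arjun free: 07:00-14:50.
Mei free: 07:20-09:10, 11:00-13:25, 16:25-16:55.
Dmitri free: 07:00-13:00, 14:05-14:50 (invert busy blocks within the working day).
Ulla free: 07:10-09:10, 10:25-10:55, 11:00-15:00, 15:25-15:55.
Mateo free: 07:00-14:35, 17:50-18:00.
Nikolai ∩ Arjun: 07:00-13:55.
Nikolai ∩ Arjun ∩ Mei: 07:20-09:10, 11:00-13:25.
Nikolai ∩ Arjun ∩ Mei ∩ Dmitri: 07:20-09:10, 11:00-13:00.
Nikolai ∩ Arjun ∩ Mei ∩ Dmitri ∩ Ulla: 07:20-09:10, 11:00-13:00.
Nikolai ∩ Arjun ∩ Mei ∩ Dmitri ∩ Ulla ∩ Mateo: 07:20-09:10, 11:00-13:00.
So the common availability across everyone is 07:20-09:10, 11:00-13:00.
The longest is 11:00-13:00 at 120 minutes.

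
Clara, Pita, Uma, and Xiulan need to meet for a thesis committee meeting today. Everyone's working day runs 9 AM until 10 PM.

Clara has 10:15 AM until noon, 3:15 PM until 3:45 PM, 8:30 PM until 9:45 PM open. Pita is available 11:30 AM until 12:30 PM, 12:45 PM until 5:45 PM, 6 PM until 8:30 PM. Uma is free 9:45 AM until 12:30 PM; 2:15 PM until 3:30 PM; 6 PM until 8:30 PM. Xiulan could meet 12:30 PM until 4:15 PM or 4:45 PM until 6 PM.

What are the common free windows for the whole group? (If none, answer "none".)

Clara ∩ Pita: 11:30-12:00, 15:15-15:45.
Clara ∩ Pita ∩ Uma: 11:30-12:00, 15:15-15:30.
Clara ∩ Pita ∩ Uma ∩ Xiulan: 15:15-15:30.

15:15-15:30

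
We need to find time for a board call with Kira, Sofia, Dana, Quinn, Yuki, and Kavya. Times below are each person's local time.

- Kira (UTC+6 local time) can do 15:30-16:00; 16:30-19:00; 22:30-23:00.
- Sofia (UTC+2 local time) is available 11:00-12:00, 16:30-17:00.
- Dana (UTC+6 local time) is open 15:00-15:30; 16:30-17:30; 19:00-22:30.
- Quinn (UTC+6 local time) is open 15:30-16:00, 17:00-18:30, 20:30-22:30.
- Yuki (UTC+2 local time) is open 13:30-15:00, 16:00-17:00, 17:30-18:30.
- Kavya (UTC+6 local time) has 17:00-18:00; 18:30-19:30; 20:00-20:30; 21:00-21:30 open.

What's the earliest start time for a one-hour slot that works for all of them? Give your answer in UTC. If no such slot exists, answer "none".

Kira in UTC: 09:30-10:00, 10:30-13:00, 16:30-17:00 (subtract 6h to convert from UTC+6).
Sofia in UTC: 09:00-10:00, 14:30-15:00 (subtract 2h to convert from UTC+2).
Dana in UTC: 09:00-09:30, 10:30-11:30, 13:00-16:30 (subtract 6h to convert from UTC+6).
Quinn in UTC: 09:30-10:00, 11:00-12:30, 14:30-16:30 (subtract 6h to convert from UTC+6).
Yuki in UTC: 11:30-13:00, 14:00-15:00, 15:30-16:30 (subtract 2h to convert from UTC+2).
Kavya in UTC: 11:00-12:00, 12:30-13:30, 14:00-14:30, 15:00-15:30 (subtract 6h to convert from UTC+6).
Kira ∩ Sofia: 09:30-10:00.
Kira ∩ Sofia ∩ Dana: ∅.
Kira ∩ Sofia ∩ Dana ∩ Quinn: ∅.
Kira ∩ Sofia ∩ Dana ∩ Quinn ∩ Yuki: ∅.
Kira ∩ Sofia ∩ Dana ∩ Quinn ∩ Yuki ∩ Kavya: ∅.
There is no time when everyone is free.
No common window is at least 60 minutes long.

none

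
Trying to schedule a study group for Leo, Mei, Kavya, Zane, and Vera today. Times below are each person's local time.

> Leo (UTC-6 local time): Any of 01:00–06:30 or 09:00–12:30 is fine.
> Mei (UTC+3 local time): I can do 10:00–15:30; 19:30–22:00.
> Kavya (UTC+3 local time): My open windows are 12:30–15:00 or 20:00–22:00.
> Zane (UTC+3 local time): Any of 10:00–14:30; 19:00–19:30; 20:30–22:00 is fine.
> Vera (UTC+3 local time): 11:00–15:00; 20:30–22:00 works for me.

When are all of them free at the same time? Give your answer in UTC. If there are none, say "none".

09:30-11:30, 17:30-18:30

Leo in UTC: 07:00-12:30, 15:00-18:30 (add 6h to convert from UTC-6).
Mei in UTC: 07:00-12:30, 16:30-19:00 (subtract 3h to convert from UTC+3).
Kavya in UTC: 09:30-12:00, 17:00-19:00 (subtract 3h to convert from UTC+3).
Zane in UTC: 07:00-11:30, 16:00-16:30, 17:30-19:00 (subtract 3h to convert from UTC+3).
Vera in UTC: 08:00-12:00, 17:30-19:00 (subtract 3h to convert from UTC+3).
Leo ∩ Mei: 07:00-12:30, 16:30-18:30.
Leo ∩ Mei ∩ Kavya: 09:30-12:00, 17:00-18:30.
Leo ∩ Mei ∩ Kavya ∩ Zane: 09:30-11:30, 17:30-18:30.
Leo ∩ Mei ∩ Kavya ∩ Zane ∩ Vera: 09:30-11:30, 17:30-18:30.
So the common availability across everyone is 09:30-11:30, 17:30-18:30.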